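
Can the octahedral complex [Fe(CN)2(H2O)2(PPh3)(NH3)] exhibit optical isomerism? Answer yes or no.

Working through the distinct placements yields 6 geometric isomers: CN trans, H2O trans; CN trans, H2O cis; CN cis, H2O cis (3 arrangements, 2 chiral); CN cis, H2O trans.
Of these, 2 lack any improper symmetry element and so occur as enantiomeric pairs, giving 6 + 2 = 8 stereoisomers in total.

yes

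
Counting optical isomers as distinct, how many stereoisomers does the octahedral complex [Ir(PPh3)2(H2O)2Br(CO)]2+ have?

8

Working through the distinct placements yields 6 geometric isomers: PPh3 trans, H2O trans; PPh3 cis, H2O cis (3 arrangements, 2 chiral); PPh3 trans, H2O cis; PPh3 cis, H2O trans.
Of these, 2 lack any improper symmetry element and so occur as enantiomeric pairs, giving 6 + 2 = 8 stereoisomers in total.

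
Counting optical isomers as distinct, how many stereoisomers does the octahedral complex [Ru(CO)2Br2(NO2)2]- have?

An octahedron has six vertices in three trans pairs; every non-trans pair is cis.
Working through the distinct placements yields 5 geometric isomers: CO trans, Br trans, NO2 trans; CO cis, Br trans, NO2 cis; CO cis, Br cis, NO2 trans; CO cis, Br cis, NO2 cis (chiral); CO trans, Br cis, NO2 cis.
One of these lacks any improper symmetry element and so occurs as an enantiomeric pair, giving 5 + 1 = 6 stereoisomers in total.

6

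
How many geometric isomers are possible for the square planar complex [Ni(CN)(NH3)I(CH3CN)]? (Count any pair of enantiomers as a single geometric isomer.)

3

In a square planar complex each vertex has one trans partner and two cis neighbours.
The distinct arrangements are (3 in all): (CH3CN/I trans, CN/NH3 trans); (CH3CN/NH3 trans, CN/I trans); (CH3CN/CN trans, I/NH3 trans).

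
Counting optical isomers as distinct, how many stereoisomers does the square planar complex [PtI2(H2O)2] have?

In a square planar complex each vertex has one trans partner and two cis neighbours.
Working through the distinct placements yields 2 geometric isomers: I cis; I trans.
Each arrangement has an internal mirror plane or centre of symmetry, so none is chiral.

2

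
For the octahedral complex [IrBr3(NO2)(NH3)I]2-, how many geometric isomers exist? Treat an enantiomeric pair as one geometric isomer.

In an octahedral complex each vertex has one trans partner and four cis neighbours.
Working through the distinct placements yields 4 geometric isomers: Br mer (3 arrangements); Br fac (chiral).

4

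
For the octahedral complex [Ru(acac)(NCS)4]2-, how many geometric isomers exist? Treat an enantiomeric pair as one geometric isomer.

An octahedron has six vertices in three trans pairs; every non-trans pair is cis.
Each acac is bidentate and must span two cis positions.
Only one geometric arrangement is possible.

1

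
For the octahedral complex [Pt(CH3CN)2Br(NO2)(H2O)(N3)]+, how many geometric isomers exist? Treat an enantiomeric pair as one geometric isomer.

9

The six octahedral sites form three mutually perpendicular trans pairs.
Placing the ligands in turn and identifying arrangements related by rotation or reflection leaves 9 distinct geometric isomers.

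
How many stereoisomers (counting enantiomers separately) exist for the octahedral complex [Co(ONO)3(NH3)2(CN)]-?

The six octahedral sites form three mutually perpendicular trans pairs.
The distinct arrangements are (3 in all): ONO mer, NH3 cis; ONO mer, NH3 trans; ONO fac, NH3 cis.
Each arrangement has an internal mirror plane or centre of symmetry, so none is chiral.

3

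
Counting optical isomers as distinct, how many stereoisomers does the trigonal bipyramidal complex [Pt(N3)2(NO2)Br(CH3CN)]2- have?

10

In a trigonal bipyramid the two axial positions differ from the three equatorial ones.
Placing the ligands in turn and identifying arrangements related by rotation or reflection leaves 7 distinct geometric isomers.
Of these, 3 lack any improper symmetry element and so occur as enantiomeric pairs, giving 7 + 3 = 10 stereoisomers in total.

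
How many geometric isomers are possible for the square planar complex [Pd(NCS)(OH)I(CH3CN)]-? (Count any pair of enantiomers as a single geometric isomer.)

3

Systematic placement gives 3 geometric isomers: (CH3CN/NCS trans, I/OH trans); (CH3CN/OH trans, I/NCS trans); (CH3CN/I trans, NCS/OH trans).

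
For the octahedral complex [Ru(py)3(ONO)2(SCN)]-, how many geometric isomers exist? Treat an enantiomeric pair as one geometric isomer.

3

The six octahedral sites form three mutually perpendicular trans pairs.
There are 3 geometric isomers: py mer, ONO trans; py mer, ONO cis; py fac, ONO cis.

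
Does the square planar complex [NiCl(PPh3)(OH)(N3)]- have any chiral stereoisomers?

no

A square has two trans pairs of vertices; adjacent vertices are cis.
Systematic placement gives 3 geometric isomers: (Cl/OH trans, N3/PPh3 trans); (Cl/PPh3 trans, N3/OH trans); (Cl/N3 trans, OH/PPh3 trans).
Each arrangement has an internal mirror plane or centre of symmetry, so none is chiral.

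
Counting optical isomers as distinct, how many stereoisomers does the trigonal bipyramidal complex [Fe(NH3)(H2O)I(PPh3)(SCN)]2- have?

In a trigonal bipyramid the two axial positions differ from the three equatorial ones.
Exhaustive case analysis gives 10 geometric isomers.
Of these, 10 lack any improper symmetry element and so occur as enantiomeric pairs, giving 10 + 10 = 20 stereoisomers in total.

20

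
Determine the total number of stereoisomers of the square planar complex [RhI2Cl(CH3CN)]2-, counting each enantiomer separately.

In a square planar complex each vertex has one trans partner and two cis neighbours.
There are 2 geometric isomers: I cis; I trans.
Each arrangement has an internal mirror plane or centre of symmetry, so none is chiral.

2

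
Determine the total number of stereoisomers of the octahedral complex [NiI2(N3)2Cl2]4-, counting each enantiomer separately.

6

In an octahedral complex each vertex has one trans partner and four cis neighbours.
The distinct arrangements are (5 in all): I trans, N3 trans, Cl trans; I cis, N3 cis, Cl trans; I cis, N3 trans, Cl cis; I cis, N3 cis, Cl cis (chiral); I trans, N3 cis, Cl cis.
One of these lacks any improper symmetry element and so occurs as an enantiomeric pair, giving 5 + 1 = 6 stereoisomers in total.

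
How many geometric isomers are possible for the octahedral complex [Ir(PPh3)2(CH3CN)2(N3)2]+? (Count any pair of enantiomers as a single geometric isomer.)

5

Systematic placement gives 5 geometric isomers: PPh3 trans, CH3CN trans, N3 trans; PPh3 cis, CH3CN trans, N3 cis; PPh3 trans, CH3CN cis, N3 cis; PPh3 cis, CH3CN cis, N3 cis (chiral); PPh3 cis, CH3CN cis, N3 trans.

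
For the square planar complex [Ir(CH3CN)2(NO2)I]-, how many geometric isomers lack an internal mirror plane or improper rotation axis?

In a square planar complex each vertex has one trans partner and two cis neighbours.
Systematic placement gives 2 geometric isomers: CH3CN cis; CH3CN trans.
Each arrangement has an internal mirror plane or centre of symmetry, so none is chiral.

0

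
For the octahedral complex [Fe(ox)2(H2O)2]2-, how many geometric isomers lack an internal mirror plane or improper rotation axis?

1

In an octahedral complex each vertex has one trans partner and four cis neighbours.
Each ox is bidentate and must span two cis positions.
There are 2 geometric isomers: H2O trans; H2O cis (chiral).
One of these lacks any improper symmetry element and so occurs as an enantiomeric pair, giving 2 + 1 = 3 stereoisomers in total.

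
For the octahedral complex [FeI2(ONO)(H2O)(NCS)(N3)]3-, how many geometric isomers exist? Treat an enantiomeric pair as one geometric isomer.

9

An octahedron has six vertices in three trans pairs; every non-trans pair is cis.
Placing the ligands in turn and identifying arrangements related by rotation or reflection leaves 9 distinct geometric isomers.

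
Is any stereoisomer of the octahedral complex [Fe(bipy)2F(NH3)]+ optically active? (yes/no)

yes

The six octahedral sites form three mutually perpendicular trans pairs.
Each bipy is bidentate and must span two cis positions.
The distinct arrangements are (2 in all): F and NH3 mutually trans; F and NH3 mutually cis (chiral).
One of these lacks any improper symmetry element and so occurs as an enantiomeric pair, giving 2 + 1 = 3 stereoisomers in total.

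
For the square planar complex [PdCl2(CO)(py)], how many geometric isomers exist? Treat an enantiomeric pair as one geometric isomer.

2

A square has two trans pairs of vertices; adjacent vertices are cis.
The distinct arrangements are (2 in all): Cl cis; Cl trans.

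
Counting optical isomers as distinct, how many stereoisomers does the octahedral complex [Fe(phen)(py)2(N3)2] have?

4

Each phen is bidentate and must span two cis positions.
Systematic placement gives 3 geometric isomers: py cis, N3 trans; py trans, N3 cis; py cis, N3 cis (chiral).
One of these lacks any improper symmetry element and so occurs as an enantiomeric pair, giving 3 + 1 = 4 stereoisomers in total.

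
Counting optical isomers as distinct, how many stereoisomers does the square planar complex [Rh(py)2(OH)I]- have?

2

Working through the distinct placements yields 2 geometric isomers: py cis; py trans.
Each arrangement has an internal mirror plane or centre of symmetry, so none is chiral.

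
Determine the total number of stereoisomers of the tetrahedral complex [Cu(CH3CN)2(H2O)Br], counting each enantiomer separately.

In a tetrahedral complex all four positions are equivalent and every pair of ligands is adjacent — there is no cis/trans distinction.
Only one geometric arrangement is possible.

1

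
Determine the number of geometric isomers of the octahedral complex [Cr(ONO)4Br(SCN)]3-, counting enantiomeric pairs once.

An octahedron has six vertices in three trans pairs; every non-trans pair is cis.
Systematic placement gives 2 geometric isomers: Br and SCN mutually cis; Br and SCN mutually trans.

2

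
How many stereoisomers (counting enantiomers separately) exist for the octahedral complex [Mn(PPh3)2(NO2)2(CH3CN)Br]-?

8

In an octahedral complex each vertex has one trans partner and four cis neighbours.
The distinct arrangements are (6 in all): PPh3 trans, NO2 trans; PPh3 cis, NO2 cis (3 arrangements, 2 chiral); PPh3 trans, NO2 cis; PPh3 cis, NO2 trans.
Of these, 2 lack any improper symmetry element and so occur as enantiomeric pairs, giving 6 + 2 = 8 stereoisomers in total.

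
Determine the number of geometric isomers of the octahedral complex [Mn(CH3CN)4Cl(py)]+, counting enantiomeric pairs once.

The six octahedral sites form three mutually perpendicular trans pairs.
Systematic placement gives 2 geometric isomers: Cl and py mutually trans; Cl and py mutually cis.

2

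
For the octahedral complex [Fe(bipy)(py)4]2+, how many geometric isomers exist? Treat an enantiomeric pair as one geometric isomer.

1

An octahedron has six vertices in three trans pairs; every non-trans pair is cis.
Each bipy is bidentate and must span two cis positions.
Only one geometric arrangement is possible.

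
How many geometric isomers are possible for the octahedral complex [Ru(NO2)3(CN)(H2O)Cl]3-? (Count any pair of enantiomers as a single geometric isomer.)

4

The six octahedral sites form three mutually perpendicular trans pairs.
Systematic placement gives 4 geometric isomers: NO2 mer (3 arrangements); NO2 fac (chiral).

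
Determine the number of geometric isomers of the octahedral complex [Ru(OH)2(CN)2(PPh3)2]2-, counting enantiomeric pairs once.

5

The six octahedral sites form three mutually perpendicular trans pairs.
There are 5 geometric isomers: OH trans, CN trans, PPh3 trans; OH cis, CN trans, PPh3 cis; OH cis, CN cis, PPh3 trans; OH cis, CN cis, PPh3 cis (chiral); OH trans, CN cis, PPh3 cis.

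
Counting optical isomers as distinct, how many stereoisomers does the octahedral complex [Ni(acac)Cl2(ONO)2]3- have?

4

In an octahedral complex each vertex has one trans partner and four cis neighbours.
Each acac is bidentate and must span two cis positions.
There are 3 geometric isomers: Cl trans, ONO cis; Cl cis, ONO cis (chiral); Cl cis, ONO trans.
One of these lacks any improper symmetry element and so occurs as an enantiomeric pair, giving 3 + 1 = 4 stereoisomers in total.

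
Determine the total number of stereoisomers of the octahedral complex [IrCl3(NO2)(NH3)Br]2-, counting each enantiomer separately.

5

An octahedron has six vertices in three trans pairs; every non-trans pair is cis.
The distinct arrangements are (4 in all): Cl mer (3 arrangements); Cl fac (chiral).
One of these lacks any improper symmetry element and so occurs as an enantiomeric pair, giving 4 + 1 = 5 stereoisomers in total.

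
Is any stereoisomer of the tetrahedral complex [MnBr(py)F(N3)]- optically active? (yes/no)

yes

In a tetrahedral complex all four positions are equivalent and every pair of ligands is adjacent — there is no cis/trans distinction.
Only one geometric arrangement is possible; it has no improper symmetry element, so it exists as a pair of enantiomers (2 stereoisomers).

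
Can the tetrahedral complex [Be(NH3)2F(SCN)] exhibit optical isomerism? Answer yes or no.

no

All four vertices of a tetrahedron are equivalent and mutually adjacent, so cis/trans isomerism cannot arise.
Only one geometric arrangement is possible.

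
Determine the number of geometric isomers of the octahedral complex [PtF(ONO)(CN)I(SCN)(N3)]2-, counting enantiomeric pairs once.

15

An octahedron has six vertices in three trans pairs; every non-trans pair is cis.
Systematic enumeration (placing each ligand type in turn and discarding arrangements equivalent by rotation or reflection) gives 15 geometric isomers.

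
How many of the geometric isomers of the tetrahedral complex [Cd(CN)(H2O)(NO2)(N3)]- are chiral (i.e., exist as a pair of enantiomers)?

In a tetrahedral complex all four positions are equivalent and every pair of ligands is adjacent — there is no cis/trans distinction.
Only one geometric arrangement is possible; it has no improper symmetry element, so it exists as a pair of enantiomers (2 stereoisomers).

1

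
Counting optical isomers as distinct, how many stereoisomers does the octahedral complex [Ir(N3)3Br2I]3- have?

3

An octahedron has six vertices in three trans pairs; every non-trans pair is cis.
Working through the distinct placements yields 3 geometric isomers: N3 mer, Br trans; N3 mer, Br cis; N3 fac, Br cis.
Each arrangement has an internal mirror plane or centre of symmetry, so none is chiral.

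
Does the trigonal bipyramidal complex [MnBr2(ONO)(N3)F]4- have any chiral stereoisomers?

yes

In a trigonal bipyramid the two axial positions differ from the three equatorial ones.
Exhaustive case analysis gives 7 geometric isomers.
Of these, 3 lack any improper symmetry element and so occur as enantiomeric pairs, giving 7 + 3 = 10 stereoisomers in total.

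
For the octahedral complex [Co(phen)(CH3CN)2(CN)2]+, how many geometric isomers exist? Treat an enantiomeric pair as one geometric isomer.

3

An octahedron has six vertices in three trans pairs; every non-trans pair is cis.
Each phen is bidentate and must span two cis positions.
The distinct arrangements are (3 in all): CH3CN trans, CN cis; CH3CN cis, CN cis (chiral); CH3CN cis, CN trans.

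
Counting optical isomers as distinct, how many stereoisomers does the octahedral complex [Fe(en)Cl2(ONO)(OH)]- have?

6

An octahedron has six vertices in three trans pairs; every non-trans pair is cis.
Each en is bidentate and must span two cis positions.
Systematic placement gives 4 geometric isomers: Cl trans; Cl cis (3 arrangements, 2 chiral).
Of these, 2 lack any improper symmetry element and so occur as enantiomeric pairs, giving 4 + 2 = 6 stereoisomers in total.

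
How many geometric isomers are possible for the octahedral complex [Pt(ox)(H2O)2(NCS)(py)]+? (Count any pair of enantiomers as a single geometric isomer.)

4

In an octahedral complex each vertex has one trans partner and four cis neighbours.
Each ox is bidentate and must span two cis positions.
Working through the distinct placements yields 4 geometric isomers: H2O trans; H2O cis (3 arrangements, 2 chiral).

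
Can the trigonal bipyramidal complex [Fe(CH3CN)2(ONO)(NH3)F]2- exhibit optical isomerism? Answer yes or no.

yes

A trigonal bipyramid has two axial and three equatorial sites, which are chemically inequivalent.
Systematic enumeration (placing each ligand type in turn and discarding arrangements equivalent by rotation or reflection) gives 7 geometric isomers.
Of these, 3 lack any improper symmetry element and so occur as enantiomeric pairs, giving 7 + 3 = 10 stereoisomers in total.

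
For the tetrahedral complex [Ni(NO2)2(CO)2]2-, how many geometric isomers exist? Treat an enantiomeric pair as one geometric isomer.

In a tetrahedral complex all four positions are equivalent and every pair of ligands is adjacent — there is no cis/trans distinction.
Only one geometric arrangement is possible.

1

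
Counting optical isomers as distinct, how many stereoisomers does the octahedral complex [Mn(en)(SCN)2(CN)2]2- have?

4

An octahedron has six vertices in three trans pairs; every non-trans pair is cis.
Each en is bidentate and must span two cis positions.
Working through the distinct placements yields 3 geometric isomers: SCN cis, CN trans; SCN cis, CN cis (chiral); SCN trans, CN cis.
One of these lacks any improper symmetry element and so occurs as an enantiomeric pair, giving 3 + 1 = 4 stereoisomers in total.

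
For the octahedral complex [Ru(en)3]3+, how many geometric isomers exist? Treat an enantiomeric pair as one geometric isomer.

1

The six octahedral sites form three mutually perpendicular trans pairs.
Each en is bidentate and must span two cis positions.
Only one geometric arrangement is possible; it has no improper symmetry element, so it exists as a pair of enantiomers (2 stereoisomers).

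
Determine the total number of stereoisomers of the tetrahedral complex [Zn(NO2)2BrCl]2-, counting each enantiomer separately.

1

All four vertices of a tetrahedron are equivalent and mutually adjacent, so cis/trans isomerism cannot arise.
Only one geometric arrangement is possible.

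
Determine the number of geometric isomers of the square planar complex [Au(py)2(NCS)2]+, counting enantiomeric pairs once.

2

There are 2 geometric isomers: py cis; py trans.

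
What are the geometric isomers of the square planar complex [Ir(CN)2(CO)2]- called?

In a square planar complex each vertex has one trans partner and two cis neighbours.
The distinct arrangements are (2 in all): CN cis; CN trans.

cis and trans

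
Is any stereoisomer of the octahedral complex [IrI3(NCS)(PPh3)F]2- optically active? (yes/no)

An octahedron has six vertices in three trans pairs; every non-trans pair is cis.
Working through the distinct placements yields 4 geometric isomers: I mer (3 arrangements); I fac (chiral).
One of these lacks any improper symmetry element and so occurs as an enantiomeric pair, giving 4 + 1 = 5 stereoisomers in total.

yes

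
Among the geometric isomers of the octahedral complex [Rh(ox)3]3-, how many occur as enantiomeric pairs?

Each ox is bidentate and must span two cis positions.
Only one geometric arrangement is possible; it has no improper symmetry element, so it exists as a pair of enantiomers (2 stereoisomers).

1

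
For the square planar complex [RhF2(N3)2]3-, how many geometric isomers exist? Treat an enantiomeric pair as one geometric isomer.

A square has two trans pairs of vertices; adjacent vertices are cis.
Working through the distinct placements yields 2 geometric isomers: F cis; F trans.

2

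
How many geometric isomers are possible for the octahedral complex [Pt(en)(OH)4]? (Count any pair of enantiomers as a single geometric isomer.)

The six octahedral sites form three mutually perpendicular trans pairs.
Each en is bidentate and must span two cis positions.
Only one geometric arrangement is possible.

1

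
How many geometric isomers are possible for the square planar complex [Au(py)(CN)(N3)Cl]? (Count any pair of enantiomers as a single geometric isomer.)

The distinct arrangements are (3 in all): (CN/N3 trans, Cl/py trans); (CN/py trans, Cl/N3 trans); (CN/Cl trans, N3/py trans).

3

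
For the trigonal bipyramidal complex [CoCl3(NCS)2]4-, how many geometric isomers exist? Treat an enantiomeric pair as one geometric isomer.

3

Systematic placement gives 3 geometric isomers: NCS both equatorial; NCS one axial, one equatorial; NCS both axial.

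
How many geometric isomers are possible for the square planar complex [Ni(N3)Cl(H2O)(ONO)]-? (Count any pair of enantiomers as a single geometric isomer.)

3

A square has two trans pairs of vertices; adjacent vertices are cis.
Systematic placement gives 3 geometric isomers: (Cl/N3 trans, H2O/ONO trans); (Cl/ONO trans, H2O/N3 trans); (Cl/H2O trans, N3/ONO trans).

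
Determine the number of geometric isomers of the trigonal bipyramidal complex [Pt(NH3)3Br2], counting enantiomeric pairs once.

3

Systematic placement gives 3 geometric isomers: Br both axial; Br one axial, one equatorial; Br both equatorial.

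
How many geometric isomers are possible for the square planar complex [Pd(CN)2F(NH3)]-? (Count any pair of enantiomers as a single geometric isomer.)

2

A square has two trans pairs of vertices; adjacent vertices are cis.
Systematic placement gives 2 geometric isomers: CN cis; CN trans.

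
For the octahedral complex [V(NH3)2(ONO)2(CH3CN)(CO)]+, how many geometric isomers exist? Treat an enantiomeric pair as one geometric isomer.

6

An octahedron has six vertices in three trans pairs; every non-trans pair is cis.
Working through the distinct placements yields 6 geometric isomers: NH3 trans, ONO trans; NH3 cis, ONO cis (3 arrangements, 2 chiral); NH3 cis, ONO trans; NH3 trans, ONO cis.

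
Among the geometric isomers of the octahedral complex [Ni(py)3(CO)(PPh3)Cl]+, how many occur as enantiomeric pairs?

The six octahedral sites form three mutually perpendicular trans pairs.
Systematic placement gives 4 geometric isomers: py mer (3 arrangements); py fac (chiral).
One of these lacks any improper symmetry element and so occurs as an enantiomeric pair, giving 4 + 1 = 5 stereoisomers in total.

1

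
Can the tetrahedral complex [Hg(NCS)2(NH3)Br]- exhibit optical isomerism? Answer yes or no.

no

All four vertices of a tetrahedron are equivalent and mutually adjacent, so cis/trans isomerism cannot arise.
Only one geometric arrangement is possible.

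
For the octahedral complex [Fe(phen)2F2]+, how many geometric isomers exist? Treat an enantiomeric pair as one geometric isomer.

2

The six octahedral sites form three mutually perpendicular trans pairs.
Each phen is bidentate and must span two cis positions.
Systematic placement gives 2 geometric isomers: F trans; F cis (chiral).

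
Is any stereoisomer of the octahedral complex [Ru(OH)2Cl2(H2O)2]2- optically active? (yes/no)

yes

The six octahedral sites form three mutually perpendicular trans pairs.
The distinct arrangements are (5 in all): OH trans, Cl trans, H2O trans; OH cis, Cl trans, H2O cis; OH trans, Cl cis, H2O cis; OH cis, Cl cis, H2O cis (chiral); OH cis, Cl cis, H2O trans.
One of these lacks any improper symmetry element and so occurs as an enantiomeric pair, giving 5 + 1 = 6 stereoisomers in total.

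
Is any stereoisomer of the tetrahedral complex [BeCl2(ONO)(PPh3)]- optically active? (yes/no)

no

All four vertices of a tetrahedron are equivalent and mutually adjacent, so cis/trans isomerism cannot arise.
Only one geometric arrangement is possible.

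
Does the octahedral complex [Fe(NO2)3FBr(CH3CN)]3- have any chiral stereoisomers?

There are 4 geometric isomers: NO2 mer (3 arrangements); NO2 fac (chiral).
One of these lacks any improper symmetry element and so occurs as an enantiomeric pair, giving 4 + 1 = 5 stereoisomers in total.

yes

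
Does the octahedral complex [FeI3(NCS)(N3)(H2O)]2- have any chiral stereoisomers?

yes

The six octahedral sites form three mutually perpendicular trans pairs.
Working through the distinct placements yields 4 geometric isomers: I mer (3 arrangements); I fac (chiral).
One of these lacks any improper symmetry element and so occurs as an enantiomeric pair, giving 4 + 1 = 5 stereoisomers in total.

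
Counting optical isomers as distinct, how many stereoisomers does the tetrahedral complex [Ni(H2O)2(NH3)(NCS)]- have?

1

Only one geometric arrangement is possible.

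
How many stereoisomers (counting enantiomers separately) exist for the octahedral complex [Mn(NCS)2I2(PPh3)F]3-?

In an octahedral complex each vertex has one trans partner and four cis neighbours.
Systematic placement gives 6 geometric isomers: NCS cis, I cis (3 arrangements, 2 chiral); NCS trans, I cis; NCS cis, I trans; NCS trans, I trans.
Of these, 2 lack any improper symmetry element and so occur as enantiomeric pairs, giving 6 + 2 = 8 stereoisomers in total.

8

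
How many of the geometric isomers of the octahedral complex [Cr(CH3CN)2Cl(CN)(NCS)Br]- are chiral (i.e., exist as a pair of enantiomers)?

The six octahedral sites form three mutually perpendicular trans pairs.
Exhaustive case analysis gives 9 geometric isomers.
Of these, 6 lack any improper symmetry element and so occur as enantiomeric pairs, giving 9 + 6 = 15 stereoisomers in total.

6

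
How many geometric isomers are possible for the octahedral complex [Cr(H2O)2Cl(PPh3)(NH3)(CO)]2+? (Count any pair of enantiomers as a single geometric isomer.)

9

In an octahedral complex each vertex has one trans partner and four cis neighbours.
Placing the ligands in turn and identifying arrangements related by rotation or reflection leaves 9 distinct geometric isomers.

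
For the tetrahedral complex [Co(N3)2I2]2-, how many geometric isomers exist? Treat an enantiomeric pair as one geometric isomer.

1

Only one geometric arrangement is possible.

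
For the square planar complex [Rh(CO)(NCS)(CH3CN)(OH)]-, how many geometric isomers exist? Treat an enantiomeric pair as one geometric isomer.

3

There are 3 geometric isomers: (CH3CN/NCS trans, CO/OH trans); (CH3CN/OH trans, CO/NCS trans); (CH3CN/CO trans, NCS/OH trans).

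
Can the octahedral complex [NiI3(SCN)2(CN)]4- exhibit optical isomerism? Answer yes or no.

An octahedron has six vertices in three trans pairs; every non-trans pair is cis.
Systematic placement gives 3 geometric isomers: I mer, SCN trans; I fac, SCN cis; I mer, SCN cis.
Each arrangement has an internal mirror plane or centre of symmetry, so none is chiral.

no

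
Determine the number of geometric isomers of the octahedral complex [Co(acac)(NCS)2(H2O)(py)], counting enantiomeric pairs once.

The six octahedral sites form three mutually perpendicular trans pairs.
Each acac is bidentate and must span two cis positions.
There are 4 geometric isomers: NCS cis (3 arrangements, 2 chiral); NCS trans.

4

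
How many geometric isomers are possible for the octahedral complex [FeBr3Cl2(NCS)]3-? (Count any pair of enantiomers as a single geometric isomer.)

3

An octahedron has six vertices in three trans pairs; every non-trans pair is cis.
There are 3 geometric isomers: Br mer, Cl cis; Br mer, Cl trans; Br fac, Cl cis.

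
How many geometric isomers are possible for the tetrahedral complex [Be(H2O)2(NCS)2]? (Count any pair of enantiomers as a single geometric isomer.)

Only one geometric arrangement is possible.

1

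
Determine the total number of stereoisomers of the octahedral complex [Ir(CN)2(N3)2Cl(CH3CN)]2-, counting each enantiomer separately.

8

In an octahedral complex each vertex has one trans partner and four cis neighbours.
Working through the distinct placements yields 6 geometric isomers: CN cis, N3 trans; CN cis, N3 cis (3 arrangements, 2 chiral); CN trans, N3 trans; CN trans, N3 cis.
Of these, 2 lack any improper symmetry element and so occur as enantiomeric pairs, giving 6 + 2 = 8 stereoisomers in total.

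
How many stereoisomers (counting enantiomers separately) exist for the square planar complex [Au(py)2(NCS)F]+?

In a square planar complex each vertex has one trans partner and two cis neighbours.
The distinct arrangements are (2 in all): py cis; py trans.
Each arrangement has an internal mirror plane or centre of symmetry, so none is chiral.

2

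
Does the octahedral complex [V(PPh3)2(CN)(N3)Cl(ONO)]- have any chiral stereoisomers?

yes

Exhaustive case analysis gives 9 geometric isomers.
Of these, 6 lack any improper symmetry element and so occur as enantiomeric pairs, giving 9 + 6 = 15 stereoisomers in total.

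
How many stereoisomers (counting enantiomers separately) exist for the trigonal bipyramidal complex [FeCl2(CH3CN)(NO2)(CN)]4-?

10

In a trigonal bipyramid the two axial positions differ from the three equatorial ones.
Exhaustive case analysis gives 7 geometric isomers.
Of these, 3 lack any improper symmetry element and so occur as enantiomeric pairs, giving 7 + 3 = 10 stereoisomers in total.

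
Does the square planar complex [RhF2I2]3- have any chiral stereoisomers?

A square has two trans pairs of vertices; adjacent vertices are cis.
There are 2 geometric isomers: F cis; F trans.
Each arrangement has an internal mirror plane or centre of symmetry, so none is chiral.

no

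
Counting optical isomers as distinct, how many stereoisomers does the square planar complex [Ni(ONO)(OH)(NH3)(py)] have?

There are 3 geometric isomers: (NH3/ONO trans, OH/py trans); (NH3/py trans, OH/ONO trans); (NH3/OH trans, ONO/py trans).
Each arrangement has an internal mirror plane or centre of symmetry, so none is chiral.

3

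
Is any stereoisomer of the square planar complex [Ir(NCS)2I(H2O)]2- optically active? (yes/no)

no

A square has two trans pairs of vertices; adjacent vertices are cis.
The distinct arrangements are (2 in all): NCS cis; NCS trans.
Each arrangement has an internal mirror plane or centre of symmetry, so none is chiral.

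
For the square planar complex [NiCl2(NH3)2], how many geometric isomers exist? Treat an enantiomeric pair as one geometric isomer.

In a square planar complex each vertex has one trans partner and two cis neighbours.
The distinct arrangements are (2 in all): Cl cis; Cl trans.

2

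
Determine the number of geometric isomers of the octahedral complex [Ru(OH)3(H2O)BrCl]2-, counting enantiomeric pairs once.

4

In an octahedral complex each vertex has one trans partner and four cis neighbours.
There are 4 geometric isomers: OH mer (3 arrangements); OH fac (chiral).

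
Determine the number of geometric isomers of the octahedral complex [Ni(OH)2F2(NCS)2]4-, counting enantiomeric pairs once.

5

Working through the distinct placements yields 5 geometric isomers: OH trans, F trans, NCS trans; OH cis, F trans, NCS cis; OH trans, F cis, NCS cis; OH cis, F cis, NCS cis (chiral); OH cis, F cis, NCS trans.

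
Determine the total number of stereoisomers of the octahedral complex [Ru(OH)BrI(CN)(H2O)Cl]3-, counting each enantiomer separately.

30

An octahedron has six vertices in three trans pairs; every non-trans pair is cis.
Systematic enumeration (placing each ligand type in turn and discarding arrangements equivalent by rotation or reflection) gives 15 geometric isomers.
Of these, 15 lack any improper symmetry element and so occur as enantiomeric pairs, giving 15 + 15 = 30 stereoisomers in total.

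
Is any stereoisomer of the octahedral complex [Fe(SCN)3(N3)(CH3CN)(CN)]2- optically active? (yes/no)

The distinct arrangements are (4 in all): SCN mer (3 arrangements); SCN fac (chiral).
One of these lacks any improper symmetry element and so occurs as an enantiomeric pair, giving 4 + 1 = 5 stereoisomers in total.

yes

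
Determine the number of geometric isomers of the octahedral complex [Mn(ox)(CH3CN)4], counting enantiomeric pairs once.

1

In an octahedral complex each vertex has one trans partner and four cis neighbours.
Each ox is bidentate and must span two cis positions.
Only one geometric arrangement is possible.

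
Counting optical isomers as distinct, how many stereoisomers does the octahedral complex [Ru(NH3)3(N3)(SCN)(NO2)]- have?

The six octahedral sites form three mutually perpendicular trans pairs.
Working through the distinct placements yields 4 geometric isomers: NH3 mer (3 arrangements); NH3 fac (chiral).
One of these lacks any improper symmetry element and so occurs as an enantiomeric pair, giving 4 + 1 = 5 stereoisomers in total.

5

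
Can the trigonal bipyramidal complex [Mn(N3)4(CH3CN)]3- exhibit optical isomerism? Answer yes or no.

In a trigonal bipyramid the two axial positions differ from the three equatorial ones.
The distinct arrangements are (2 in all): CH3CN axial; CH3CN equatorial.
Each arrangement has an internal mirror plane or centre of symmetry, so none is chiral.

no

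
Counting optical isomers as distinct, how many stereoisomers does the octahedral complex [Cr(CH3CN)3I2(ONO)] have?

The six octahedral sites form three mutually perpendicular trans pairs.
Working through the distinct placements yields 3 geometric isomers: CH3CN mer, I cis; CH3CN mer, I trans; CH3CN fac, I cis.
Each arrangement has an internal mirror plane or centre of symmetry, so none is chiral.

3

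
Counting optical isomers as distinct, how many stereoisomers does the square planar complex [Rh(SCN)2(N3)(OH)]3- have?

2

A square has two trans pairs of vertices; adjacent vertices are cis.
Working through the distinct placements yields 2 geometric isomers: SCN cis; SCN trans.
Each arrangement has an internal mirror plane or centre of symmetry, so none is chiral.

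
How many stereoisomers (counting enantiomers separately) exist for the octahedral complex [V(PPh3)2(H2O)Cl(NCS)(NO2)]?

15

The six octahedral sites form three mutually perpendicular trans pairs.
Exhaustive case analysis gives 9 geometric isomers.
Of these, 6 lack any improper symmetry element and so occur as enantiomeric pairs, giving 9 + 6 = 15 stereoisomers in total.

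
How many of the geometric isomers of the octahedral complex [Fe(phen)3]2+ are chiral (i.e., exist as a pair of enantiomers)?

1

Each phen is bidentate and must span two cis positions.
Only one geometric arrangement is possible; it has no improper symmetry element, so it exists as a pair of enantiomers (2 stereoisomers).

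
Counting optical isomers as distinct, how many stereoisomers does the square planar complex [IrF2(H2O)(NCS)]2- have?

2

In a square planar complex each vertex has one trans partner and two cis neighbours.
There are 2 geometric isomers: F cis; F trans.
Each arrangement has an internal mirror plane or centre of symmetry, so none is chiral.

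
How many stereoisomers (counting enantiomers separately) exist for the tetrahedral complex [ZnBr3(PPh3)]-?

Only one geometric arrangement is possible.

1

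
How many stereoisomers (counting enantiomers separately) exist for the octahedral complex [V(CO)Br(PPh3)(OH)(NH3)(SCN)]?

Placing the ligands in turn and identifying arrangements related by rotation or reflection leaves 15 distinct geometric isomers.
Of these, 15 lack any improper symmetry element and so occur as enantiomeric pairs, giving 15 + 15 = 30 stereoisomers in total.

30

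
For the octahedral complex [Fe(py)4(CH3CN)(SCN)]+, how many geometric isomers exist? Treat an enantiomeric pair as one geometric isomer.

An octahedron has six vertices in three trans pairs; every non-trans pair is cis.
There are 2 geometric isomers: CH3CN and SCN mutually trans; CH3CN and SCN mutually cis.

2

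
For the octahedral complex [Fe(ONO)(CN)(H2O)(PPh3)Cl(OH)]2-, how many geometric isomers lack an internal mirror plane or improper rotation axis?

15

Placing the ligands in turn and identifying arrangements related by rotation or reflection leaves 15 distinct geometric isomers.
Of these, 15 lack any improper symmetry element and so occur as enantiomeric pairs, giving 15 + 15 = 30 stereoisomers in total.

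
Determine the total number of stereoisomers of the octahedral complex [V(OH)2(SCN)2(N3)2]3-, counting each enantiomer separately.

6

In an octahedral complex each vertex has one trans partner and four cis neighbours.
Systematic placement gives 5 geometric isomers: OH trans, SCN trans, N3 trans; OH cis, SCN cis, N3 trans; OH cis, SCN trans, N3 cis; OH cis, SCN cis, N3 cis (chiral); OH trans, SCN cis, N3 cis.
One of these lacks any improper symmetry element and so occurs as an enantiomeric pair, giving 5 + 1 = 6 stereoisomers in total.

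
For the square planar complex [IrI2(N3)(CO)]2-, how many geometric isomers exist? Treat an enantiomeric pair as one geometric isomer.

2

Working through the distinct placements yields 2 geometric isomers: I cis; I trans.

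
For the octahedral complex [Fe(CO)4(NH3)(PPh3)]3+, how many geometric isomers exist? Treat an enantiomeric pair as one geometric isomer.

2

Systematic placement gives 2 geometric isomers: NH3 and PPh3 mutually trans; NH3 and PPh3 mutually cis.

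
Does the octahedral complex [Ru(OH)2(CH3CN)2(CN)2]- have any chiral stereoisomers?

Systematic placement gives 5 geometric isomers: OH trans, CH3CN trans, CN trans; OH cis, CH3CN trans, CN cis; OH trans, CH3CN cis, CN cis; OH cis, CH3CN cis, CN cis (chiral); OH cis, CH3CN cis, CN trans.
One of these lacks any improper symmetry element and so occurs as an enantiomeric pair, giving 5 + 1 = 6 stereoisomers in total.

yes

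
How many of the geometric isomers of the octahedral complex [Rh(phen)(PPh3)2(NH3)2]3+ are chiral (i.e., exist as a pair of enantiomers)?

1

The six octahedral sites form three mutually perpendicular trans pairs.
Each phen is bidentate and must span two cis positions.
The distinct arrangements are (3 in all): PPh3 cis, NH3 trans; PPh3 cis, NH3 cis (chiral); PPh3 trans, NH3 cis.
One of these lacks any improper symmetry element and so occurs as an enantiomeric pair, giving 3 + 1 = 4 stereoisomers in total.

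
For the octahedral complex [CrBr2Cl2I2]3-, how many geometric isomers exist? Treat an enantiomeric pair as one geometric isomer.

An octahedron has six vertices in three trans pairs; every non-trans pair is cis.
Working through the distinct placements yields 5 geometric isomers: Br trans, Cl trans, I trans; Br trans, Cl cis, I cis; Br cis, Cl cis, I trans; Br cis, Cl cis, I cis (chiral); Br cis, Cl trans, I cis.

5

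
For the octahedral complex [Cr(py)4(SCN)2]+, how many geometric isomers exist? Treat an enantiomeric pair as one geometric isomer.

2

The six octahedral sites form three mutually perpendicular trans pairs.
The distinct arrangements are (2 in all): SCN trans; SCN cis.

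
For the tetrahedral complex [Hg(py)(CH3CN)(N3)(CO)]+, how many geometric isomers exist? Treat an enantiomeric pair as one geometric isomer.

Only one geometric arrangement is possible; it has no improper symmetry element, so it exists as a pair of enantiomers (2 stereoisomers).

1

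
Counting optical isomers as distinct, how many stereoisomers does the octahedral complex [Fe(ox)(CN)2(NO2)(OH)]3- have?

6

In an octahedral complex each vertex has one trans partner and four cis neighbours.
Each ox is bidentate and must span two cis positions.
There are 4 geometric isomers: CN trans; CN cis (3 arrangements, 2 chiral).
Of these, 2 lack any improper symmetry element and so occur as enantiomeric pairs, giving 4 + 2 = 6 stereoisomers in total.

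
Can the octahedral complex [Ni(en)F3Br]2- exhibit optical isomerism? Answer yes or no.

An octahedron has six vertices in three trans pairs; every non-trans pair is cis.
Each en is bidentate and must span two cis positions.
There are 2 geometric isomers: F fac; F mer.
Each arrangement has an internal mirror plane or centre of symmetry, so none is chiral.

no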